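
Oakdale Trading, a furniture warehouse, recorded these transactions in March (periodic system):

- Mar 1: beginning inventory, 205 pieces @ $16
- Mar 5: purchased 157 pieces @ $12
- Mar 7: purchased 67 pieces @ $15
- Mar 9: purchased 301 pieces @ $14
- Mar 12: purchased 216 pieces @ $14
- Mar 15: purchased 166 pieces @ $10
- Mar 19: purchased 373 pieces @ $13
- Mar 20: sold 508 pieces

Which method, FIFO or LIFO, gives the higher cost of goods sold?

FIFO COGS: 205 @ $16 + 157 @ $12 + 67 @ $15 + 79 @ $14 = $7,275
LIFO COGS: 373 @ $13 + 135 @ $10 = $6,199

FIFO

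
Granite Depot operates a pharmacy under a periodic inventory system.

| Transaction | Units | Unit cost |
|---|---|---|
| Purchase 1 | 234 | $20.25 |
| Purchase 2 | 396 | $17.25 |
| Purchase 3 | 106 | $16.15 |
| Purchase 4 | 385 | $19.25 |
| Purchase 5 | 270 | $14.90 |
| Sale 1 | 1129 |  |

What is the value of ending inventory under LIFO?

Ending inventory = $5,221.50

Sale 1 (1129) [LIFO — newest first]: 270 @ $14.90 + 385 @ $19.25 + 106 @ $16.15 + 368 @ $17.25 = $19,494.15
Ending inventory: 234 @ $20.25 + 28 @ $17.25 = $5,221.50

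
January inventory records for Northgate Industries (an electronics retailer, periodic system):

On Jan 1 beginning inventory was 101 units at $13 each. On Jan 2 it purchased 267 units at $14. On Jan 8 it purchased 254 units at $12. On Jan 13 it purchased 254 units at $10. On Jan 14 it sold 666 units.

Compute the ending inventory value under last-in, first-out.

Jan 14, 666 sold [LIFO — newest first]: 254 @ $10 + 254 @ $12 + 158 @ $14 = $7,800
Ending inventory: 101 @ $13 + 109 @ $14 = $2,839
Check: goods available $10,639 = COGS $7,800 + ending $2,839

Ending inventory = $2,839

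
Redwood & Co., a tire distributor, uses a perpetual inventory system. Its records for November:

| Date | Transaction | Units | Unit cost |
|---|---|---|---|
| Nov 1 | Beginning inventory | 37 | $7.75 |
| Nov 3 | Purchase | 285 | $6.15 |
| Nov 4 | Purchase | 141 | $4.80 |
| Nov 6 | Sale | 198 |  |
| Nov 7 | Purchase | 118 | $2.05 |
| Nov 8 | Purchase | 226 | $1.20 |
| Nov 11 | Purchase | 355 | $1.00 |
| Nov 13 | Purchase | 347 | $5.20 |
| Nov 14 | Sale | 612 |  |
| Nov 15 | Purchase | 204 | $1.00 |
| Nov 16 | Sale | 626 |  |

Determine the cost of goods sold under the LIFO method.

COGS = $3,879.25

Nov 6, 198 sold [LIFO — newest first]: 141 @ $4.80 + 57 @ $6.15 = $1,027.35
Nov 14, 612 sold [LIFO — newest first]: 347 @ $5.20 + 265 @ $1.00 = $2,069.40
Nov 16, 626 sold [LIFO — newest first]: 204 @ $1.00 + 90 @ $1.00 + 226 @ $1.20 + 106 @ $2.05 = $782.50
Total COGS = $1,027.35 + $2,069.40 + $782.50 = $3,879.25
Ending inventory: 37 @ $7.75 + 228 @ $6.15 + 12 @ $2.05 = $1,713.55
Check: goods available $5,592.80 = COGS $3,879.25 + ending $1,713.55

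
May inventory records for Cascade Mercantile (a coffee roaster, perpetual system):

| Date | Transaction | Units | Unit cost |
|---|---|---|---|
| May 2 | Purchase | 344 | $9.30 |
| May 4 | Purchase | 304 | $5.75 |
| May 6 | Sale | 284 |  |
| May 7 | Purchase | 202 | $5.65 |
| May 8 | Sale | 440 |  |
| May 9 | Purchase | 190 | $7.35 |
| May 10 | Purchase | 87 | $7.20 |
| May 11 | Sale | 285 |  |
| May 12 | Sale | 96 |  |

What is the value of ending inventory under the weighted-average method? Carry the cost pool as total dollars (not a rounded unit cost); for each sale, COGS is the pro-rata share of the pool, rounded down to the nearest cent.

After May 2: 344 on hand, pool $3,199.20 (≈ $9.3000 each)
After May 4: 648 on hand, pool $4,947.20 (≈ $7.6346 each)
May 6, sell 284: 284/648 × $4,947.20 → $2,168.21
After May 7: 566 on hand, pool $3,920.29 (≈ $6.9263 each)
May 8, sell 440: 440/566 × $3,920.29 → $3,047.57
After May 9: 316 on hand, pool $2,269.22 (≈ $7.1811 each)
After May 10: 403 on hand, pool $2,895.62 (≈ $7.1852 each)
May 11, sell 285: 285/403 × $2,895.62 → $2,047.77
May 12, sell 96: 96/118 × $847.85 → $689.77
Total COGS = $2,168.21 + $3,047.57 + $2,047.77 + $689.77 = $7,953.32
Ending inventory (cost pool remaining) = $158.08
Check: goods available $8,111.40 = COGS $7,953.32 + ending $158.08

Ending inventory = $158.08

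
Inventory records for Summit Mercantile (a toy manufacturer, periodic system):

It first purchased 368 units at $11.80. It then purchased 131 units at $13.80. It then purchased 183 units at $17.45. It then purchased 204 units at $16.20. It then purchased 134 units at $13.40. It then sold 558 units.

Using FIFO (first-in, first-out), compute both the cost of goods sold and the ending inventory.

Sale 1 (558) [FIFO — oldest first]: 368 @ $11.80 + 131 @ $13.80 + 59 @ $17.45 = $7,179.75
Ending inventory: 124 @ $17.45 + 204 @ $16.20 + 134 @ $13.40 = $7,264.20

COGS = $7,179.75; ending inventory = $7,264.20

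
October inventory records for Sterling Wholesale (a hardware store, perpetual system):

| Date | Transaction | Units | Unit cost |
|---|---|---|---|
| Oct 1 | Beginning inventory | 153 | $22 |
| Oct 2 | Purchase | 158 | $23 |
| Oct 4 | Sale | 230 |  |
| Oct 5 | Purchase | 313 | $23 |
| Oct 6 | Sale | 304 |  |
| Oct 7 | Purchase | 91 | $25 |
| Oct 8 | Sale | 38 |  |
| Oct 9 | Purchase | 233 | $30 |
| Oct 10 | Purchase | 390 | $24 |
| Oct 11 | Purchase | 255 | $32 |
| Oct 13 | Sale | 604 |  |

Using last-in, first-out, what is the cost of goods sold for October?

COGS = $29,696

Oct 4, 230 sold [LIFO — newest first]: 158 @ $23 + 72 @ $22 = $5,218
Oct 6, 304 sold [LIFO — newest first]: 304 @ $23 = $6,992
Oct 8, 38 sold [LIFO — newest first]: 38 @ $25 = $950
Oct 13, 604 sold [LIFO — newest first]: 255 @ $32 + 349 @ $24 = $16,536
Total COGS = $5,218 + $6,992 + $950 + $16,536 = $29,696
Ending inventory: 81 @ $22 + 9 @ $23 + 53 @ $25 + 233 @ $30 + 41 @ $24 = $11,288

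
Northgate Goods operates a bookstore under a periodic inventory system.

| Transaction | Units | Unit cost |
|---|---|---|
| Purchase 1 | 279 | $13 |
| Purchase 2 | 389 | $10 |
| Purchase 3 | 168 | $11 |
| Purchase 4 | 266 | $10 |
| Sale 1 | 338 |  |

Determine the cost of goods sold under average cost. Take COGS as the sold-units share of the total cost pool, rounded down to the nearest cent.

Sale 1, sell 338: 338/1102 × $12,025.00 → $3,688.24
Ending inventory (cost pool remaining) = $8,336.76
Check: goods available $12,025.00 = COGS $3,688.24 + ending $8,336.76

COGS = $3,688.24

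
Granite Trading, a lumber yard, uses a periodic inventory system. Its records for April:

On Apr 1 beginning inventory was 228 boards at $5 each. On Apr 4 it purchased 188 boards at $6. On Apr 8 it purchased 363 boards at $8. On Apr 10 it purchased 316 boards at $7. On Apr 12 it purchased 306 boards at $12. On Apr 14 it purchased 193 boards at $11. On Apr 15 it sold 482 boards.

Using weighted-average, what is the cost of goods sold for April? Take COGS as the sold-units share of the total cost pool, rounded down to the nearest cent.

Apr 15, sell 482: 482/1594 × $13,179.00 → $3,985.11
Ending inventory (cost pool remaining) = $9,193.89

COGS = $3,985.11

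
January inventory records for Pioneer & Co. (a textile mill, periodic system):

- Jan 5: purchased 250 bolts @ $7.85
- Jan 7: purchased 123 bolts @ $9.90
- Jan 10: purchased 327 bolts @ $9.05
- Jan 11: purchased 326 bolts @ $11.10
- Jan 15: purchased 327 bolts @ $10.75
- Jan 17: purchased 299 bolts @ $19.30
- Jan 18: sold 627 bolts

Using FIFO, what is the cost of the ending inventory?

Jan 18, 627 sold [FIFO — oldest first]: 250 @ $7.85 + 123 @ $9.90 + 254 @ $9.05 = $5,478.90
Ending inventory: 73 @ $9.05 + 326 @ $11.10 + 327 @ $10.75 + 299 @ $19.30 = $13,565.20

Ending inventory = $13,565.20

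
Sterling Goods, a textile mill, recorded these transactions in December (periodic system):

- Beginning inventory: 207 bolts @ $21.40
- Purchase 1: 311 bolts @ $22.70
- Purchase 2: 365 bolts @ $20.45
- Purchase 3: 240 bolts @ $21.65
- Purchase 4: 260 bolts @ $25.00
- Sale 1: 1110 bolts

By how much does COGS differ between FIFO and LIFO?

$853.45

FIFO COGS: 207 @ $21.40 + 311 @ $22.70 + 365 @ $20.45 + 227 @ $21.65 = $23,868.30
LIFO COGS: 260 @ $25.00 + 240 @ $21.65 + 365 @ $20.45 + 245 @ $22.70 = $24,721.75
Difference = |$23,868.30 − $24,721.75| = $853.45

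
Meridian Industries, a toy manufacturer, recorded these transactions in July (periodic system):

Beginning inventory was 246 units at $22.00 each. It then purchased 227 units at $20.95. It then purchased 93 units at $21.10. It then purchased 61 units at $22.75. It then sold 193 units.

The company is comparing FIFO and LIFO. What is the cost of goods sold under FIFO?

FIFO COGS: 193 @ $22.00 = $4,246.00
LIFO COGS: 61 @ $22.75 + 93 @ $21.10 + 39 @ $20.95 = $4,167.10

COGS = $4,246.00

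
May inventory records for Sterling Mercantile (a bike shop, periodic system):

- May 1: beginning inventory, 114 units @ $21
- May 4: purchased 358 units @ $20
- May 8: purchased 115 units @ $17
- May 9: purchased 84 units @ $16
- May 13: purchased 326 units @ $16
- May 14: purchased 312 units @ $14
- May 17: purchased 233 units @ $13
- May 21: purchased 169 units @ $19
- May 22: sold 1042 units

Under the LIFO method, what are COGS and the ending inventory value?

May 22, 1042 sold [LIFO — newest first]: 169 @ $19 + 233 @ $13 + 312 @ $14 + 326 @ $16 + 2 @ $16 = $15,856
Ending inventory: 114 @ $21 + 358 @ $20 + 115 @ $17 + 82 @ $16 = $12,821

COGS = $15,856; ending inventory = $12,821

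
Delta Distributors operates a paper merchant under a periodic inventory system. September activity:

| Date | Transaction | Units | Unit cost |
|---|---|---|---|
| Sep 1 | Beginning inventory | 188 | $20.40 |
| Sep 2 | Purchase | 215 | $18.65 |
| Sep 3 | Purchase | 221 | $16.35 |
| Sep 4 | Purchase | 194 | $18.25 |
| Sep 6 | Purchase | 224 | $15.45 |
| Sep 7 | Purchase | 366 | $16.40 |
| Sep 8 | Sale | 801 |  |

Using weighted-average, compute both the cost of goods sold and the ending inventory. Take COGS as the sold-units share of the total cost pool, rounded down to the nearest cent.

Sep 8, sell 801: 801/1408 × $24,462.00 → $13,916.23
Ending inventory (cost pool remaining) = $10,545.77

COGS = $13,916.23; ending inventory = $10,545.77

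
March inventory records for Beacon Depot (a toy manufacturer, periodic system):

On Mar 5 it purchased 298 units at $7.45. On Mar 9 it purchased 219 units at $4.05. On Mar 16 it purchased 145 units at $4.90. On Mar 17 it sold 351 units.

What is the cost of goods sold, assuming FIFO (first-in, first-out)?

COGS = $2,434.75

Mar 17, 351 sold [FIFO — oldest first]: 298 @ $7.45 + 53 @ $4.05 = $2,434.75
Ending inventory: 166 @ $4.05 + 145 @ $4.90 = $1,382.80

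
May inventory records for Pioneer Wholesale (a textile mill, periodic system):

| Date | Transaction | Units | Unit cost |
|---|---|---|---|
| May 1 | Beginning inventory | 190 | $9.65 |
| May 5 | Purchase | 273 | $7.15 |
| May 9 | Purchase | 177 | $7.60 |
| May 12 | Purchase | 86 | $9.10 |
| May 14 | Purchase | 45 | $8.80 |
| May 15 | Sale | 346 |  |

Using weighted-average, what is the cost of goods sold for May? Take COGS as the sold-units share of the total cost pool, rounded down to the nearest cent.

COGS = $2,831.38

May 15, sell 346: 346/771 × $6,309.25 → $2,831.38
Ending inventory (cost pool remaining) = $3,477.87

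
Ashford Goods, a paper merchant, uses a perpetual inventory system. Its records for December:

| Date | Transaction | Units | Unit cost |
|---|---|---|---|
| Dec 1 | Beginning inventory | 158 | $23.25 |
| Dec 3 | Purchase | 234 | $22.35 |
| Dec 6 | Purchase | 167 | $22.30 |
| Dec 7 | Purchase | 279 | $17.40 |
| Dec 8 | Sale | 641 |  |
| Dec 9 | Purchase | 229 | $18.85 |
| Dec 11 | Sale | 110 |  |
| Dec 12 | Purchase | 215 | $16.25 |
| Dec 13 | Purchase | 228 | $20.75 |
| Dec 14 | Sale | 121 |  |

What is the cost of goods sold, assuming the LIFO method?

Dec 8, 641 sold [LIFO — newest first]: 279 @ $17.40 + 167 @ $22.30 + 195 @ $22.35 = $12,936.95
Dec 11, 110 sold [LIFO — newest first]: 110 @ $18.85 = $2,073.50
Dec 14, 121 sold [LIFO — newest first]: 121 @ $20.75 = $2,510.75
Total COGS = $12,936.95 + $2,073.50 + $2,510.75 = $17,521.20
Ending inventory: 158 @ $23.25 + 39 @ $22.35 + 119 @ $18.85 + 215 @ $16.25 + 107 @ $20.75 = $12,502.30
Check: goods available $30,023.50 = COGS $17,521.20 + ending $12,502.30

COGS = $17,521.20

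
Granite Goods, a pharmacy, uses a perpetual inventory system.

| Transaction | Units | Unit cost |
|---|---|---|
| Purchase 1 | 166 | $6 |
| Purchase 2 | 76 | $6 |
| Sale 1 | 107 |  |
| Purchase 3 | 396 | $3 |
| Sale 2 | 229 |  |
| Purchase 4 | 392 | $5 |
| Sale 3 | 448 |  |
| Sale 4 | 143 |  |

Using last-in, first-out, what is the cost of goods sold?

Sale 1 (107) [LIFO — newest first]: 76 @ $6 + 31 @ $6 = $642
Sale 2 (229) [LIFO — newest first]: 229 @ $3 = $687
Sale 3 (448) [LIFO — newest first]: 392 @ $5 + 56 @ $3 = $2,128
Sale 4 (143) [LIFO — newest first]: 111 @ $3 + 32 @ $6 = $525
Total COGS = $642 + $687 + $2,128 + $525 = $3,982
Ending inventory: 103 @ $6 = $618
Check: goods available $4,600 = COGS $3,982 + ending $618

COGS = $3,982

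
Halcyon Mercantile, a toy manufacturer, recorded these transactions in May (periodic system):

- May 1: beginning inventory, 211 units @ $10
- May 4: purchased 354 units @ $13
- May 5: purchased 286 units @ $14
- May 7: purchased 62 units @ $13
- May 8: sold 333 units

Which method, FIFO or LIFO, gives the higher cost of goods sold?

LIFO

FIFO COGS: 211 @ $10 + 122 @ $13 = $3,696
LIFO COGS: 62 @ $13 + 271 @ $14 = $4,600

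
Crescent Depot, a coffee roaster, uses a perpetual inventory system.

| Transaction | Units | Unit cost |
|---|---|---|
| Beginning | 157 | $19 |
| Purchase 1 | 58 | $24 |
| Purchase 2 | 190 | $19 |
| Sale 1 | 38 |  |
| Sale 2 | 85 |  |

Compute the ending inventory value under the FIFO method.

Ending inventory = $5,648

Sale 1 (38) [FIFO — oldest first]: 38 @ $19 = $722
Sale 2 (85) [FIFO — oldest first]: 85 @ $19 = $1,615
Total COGS = $722 + $1,615 = $2,337
Ending inventory: 34 @ $19 + 58 @ $24 + 190 @ $19 = $5,648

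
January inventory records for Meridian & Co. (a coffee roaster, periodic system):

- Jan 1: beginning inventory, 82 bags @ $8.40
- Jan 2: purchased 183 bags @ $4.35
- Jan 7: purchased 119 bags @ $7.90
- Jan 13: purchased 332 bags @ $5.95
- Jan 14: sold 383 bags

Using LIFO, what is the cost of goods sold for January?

COGS = $2,378.30

Jan 14, 383 sold [LIFO — newest first]: 332 @ $5.95 + 51 @ $7.90 = $2,378.30
Ending inventory: 82 @ $8.40 + 183 @ $4.35 + 68 @ $7.90 = $2,022.05
Check: goods available $4,400.35 = COGS $2,378.30 + ending $2,022.05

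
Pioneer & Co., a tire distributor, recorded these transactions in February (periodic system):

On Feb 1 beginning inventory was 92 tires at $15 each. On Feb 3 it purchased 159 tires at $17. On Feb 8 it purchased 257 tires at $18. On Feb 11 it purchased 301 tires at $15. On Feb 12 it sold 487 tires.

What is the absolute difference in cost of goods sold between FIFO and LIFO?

$468

FIFO COGS: 92 @ $15 + 159 @ $17 + 236 @ $18 = $8,331
LIFO COGS: 301 @ $15 + 186 @ $18 = $7,863
Difference = |$8,331 − $7,863| = $468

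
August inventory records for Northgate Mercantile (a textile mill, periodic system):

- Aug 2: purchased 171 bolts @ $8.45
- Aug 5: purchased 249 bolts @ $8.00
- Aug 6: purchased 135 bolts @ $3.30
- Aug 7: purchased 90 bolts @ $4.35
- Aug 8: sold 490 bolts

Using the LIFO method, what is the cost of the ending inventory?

Aug 8, 490 sold [LIFO — newest first]: 90 @ $4.35 + 135 @ $3.30 + 249 @ $8.00 + 16 @ $8.45 = $2,964.20
Ending inventory: 155 @ $8.45 = $1,309.75
Check: goods available $4,273.95 = COGS $2,964.20 + ending $1,309.75

Ending inventory = $1,309.75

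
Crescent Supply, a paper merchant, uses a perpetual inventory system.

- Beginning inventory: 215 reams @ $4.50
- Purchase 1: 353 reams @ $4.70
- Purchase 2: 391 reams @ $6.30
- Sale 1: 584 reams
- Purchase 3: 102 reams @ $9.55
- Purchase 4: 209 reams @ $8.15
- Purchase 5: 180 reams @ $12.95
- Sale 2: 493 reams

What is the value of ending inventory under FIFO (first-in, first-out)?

Sale 1 (584) [FIFO — oldest first]: 215 @ $4.50 + 353 @ $4.70 + 16 @ $6.30 = $2,727.40
Sale 2 (493) [FIFO — oldest first]: 375 @ $6.30 + 102 @ $9.55 + 16 @ $8.15 = $3,467.00
Total COGS = $2,727.40 + $3,467.00 = $6,194.40
Ending inventory: 193 @ $8.15 + 180 @ $12.95 = $3,903.95
Check: goods available $10,098.35 = COGS $6,194.40 + ending $3,903.95

Ending inventory = $3,903.95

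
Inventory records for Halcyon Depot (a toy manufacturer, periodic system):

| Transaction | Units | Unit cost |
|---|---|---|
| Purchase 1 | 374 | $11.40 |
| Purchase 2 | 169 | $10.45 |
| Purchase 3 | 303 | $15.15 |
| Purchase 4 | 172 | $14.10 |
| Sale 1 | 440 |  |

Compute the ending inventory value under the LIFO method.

Ending inventory = $6,559.90

Sale 1 (440) [LIFO — newest first]: 172 @ $14.10 + 268 @ $15.15 = $6,485.40
Ending inventory: 374 @ $11.40 + 169 @ $10.45 + 35 @ $15.15 = $6,559.90
Check: goods available $13,045.30 = COGS $6,485.40 + ending $6,559.90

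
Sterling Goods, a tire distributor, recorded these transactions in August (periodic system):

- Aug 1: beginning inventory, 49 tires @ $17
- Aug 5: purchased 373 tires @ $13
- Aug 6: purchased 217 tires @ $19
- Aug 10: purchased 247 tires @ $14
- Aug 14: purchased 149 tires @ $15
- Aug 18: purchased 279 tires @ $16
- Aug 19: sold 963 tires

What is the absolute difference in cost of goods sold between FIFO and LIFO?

FIFO COGS: 49 @ $17 + 373 @ $13 + 217 @ $19 + 247 @ $14 + 77 @ $15 = $14,418
LIFO COGS: 279 @ $16 + 149 @ $15 + 247 @ $14 + 217 @ $19 + 71 @ $13 = $15,203
Difference = |$14,418 − $15,203| = $785

$785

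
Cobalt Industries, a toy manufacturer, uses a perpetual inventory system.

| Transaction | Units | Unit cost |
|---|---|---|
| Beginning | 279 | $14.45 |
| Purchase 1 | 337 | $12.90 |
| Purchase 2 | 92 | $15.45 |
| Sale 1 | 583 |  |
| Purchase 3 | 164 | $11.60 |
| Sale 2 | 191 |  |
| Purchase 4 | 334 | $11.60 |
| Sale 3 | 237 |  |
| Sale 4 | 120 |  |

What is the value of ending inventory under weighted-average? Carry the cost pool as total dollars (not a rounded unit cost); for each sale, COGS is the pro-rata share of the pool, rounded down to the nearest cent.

Ending inventory = $886.51

After Beginning: 279 on hand, pool $4,031.55 (≈ $14.4500 each)
After Purchase 1: 616 on hand, pool $8,378.85 (≈ $13.6020 each)
After Purchase 2: 708 on hand, pool $9,800.25 (≈ $13.8422 each)
Sale 1, sell 583: 583/708 × $9,800.25 → $8,069.97
After Purchase 3: 289 on hand, pool $3,632.68 (≈ $12.5698 each)
Sale 2, sell 191: 191/289 × $3,632.68 → $2,400.83
After Purchase 4: 432 on hand, pool $5,106.25 (≈ $11.8200 each)
Sale 3, sell 237: 237/432 × $5,106.25 → $2,801.34
Sale 4, sell 120: 120/195 × $2,304.91 → $1,418.40
Total COGS = $8,069.97 + $2,400.83 + $2,801.34 + $1,418.40 = $14,690.54
Ending inventory (cost pool remaining) = $886.51
Check: goods available $15,577.05 = COGS $14,690.54 + ending $886.51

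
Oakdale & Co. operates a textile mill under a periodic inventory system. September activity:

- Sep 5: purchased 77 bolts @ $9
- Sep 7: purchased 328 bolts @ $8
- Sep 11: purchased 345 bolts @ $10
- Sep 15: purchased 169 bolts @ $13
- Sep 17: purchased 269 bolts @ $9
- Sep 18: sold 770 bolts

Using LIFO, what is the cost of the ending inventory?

Ending inventory = $3,447

Sep 18, 770 sold [LIFO — newest first]: 269 @ $9 + 169 @ $13 + 332 @ $10 = $7,938
Ending inventory: 77 @ $9 + 328 @ $8 + 13 @ $10 = $3,447
Check: goods available $11,385 = COGS $7,938 + ending $3,447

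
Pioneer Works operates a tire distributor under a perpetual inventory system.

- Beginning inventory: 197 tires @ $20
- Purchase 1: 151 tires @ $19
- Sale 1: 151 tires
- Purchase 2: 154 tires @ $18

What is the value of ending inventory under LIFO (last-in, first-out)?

Sale 1 (151) [LIFO — newest first]: 151 @ $19 = $2,869
Ending inventory: 197 @ $20 + 154 @ $18 = $6,712
Check: goods available $9,581 = COGS $2,869 + ending $6,712

Ending inventory = $6,712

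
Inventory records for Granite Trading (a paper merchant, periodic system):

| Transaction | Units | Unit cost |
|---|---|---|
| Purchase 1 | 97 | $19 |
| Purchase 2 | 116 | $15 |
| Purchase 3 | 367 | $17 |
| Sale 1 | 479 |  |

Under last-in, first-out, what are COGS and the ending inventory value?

COGS = $7,919; ending inventory = $1,903

Sale 1 (479) [LIFO — newest first]: 367 @ $17 + 112 @ $15 = $7,919
Ending inventory: 97 @ $19 + 4 @ $15 = $1,903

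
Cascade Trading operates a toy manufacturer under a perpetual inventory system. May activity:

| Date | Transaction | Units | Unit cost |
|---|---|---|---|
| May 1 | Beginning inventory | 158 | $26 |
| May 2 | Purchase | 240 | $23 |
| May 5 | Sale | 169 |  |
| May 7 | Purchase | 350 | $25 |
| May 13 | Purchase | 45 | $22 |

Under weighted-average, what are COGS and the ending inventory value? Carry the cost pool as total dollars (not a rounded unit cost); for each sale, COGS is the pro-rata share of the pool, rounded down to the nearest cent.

After May 1: 158 on hand, pool $4,108.00 (≈ $26.0000 each)
After May 2: 398 on hand, pool $9,628.00 (≈ $24.1910 each)
May 5, sell 169: 169/398 × $9,628.00 → $4,088.27
After May 7: 579 on hand, pool $14,289.73 (≈ $24.6800 each)
After May 13: 624 on hand, pool $15,279.73 (≈ $24.4867 each)
Ending inventory (cost pool remaining) = $15,279.73

COGS = $4,088.27; ending inventory = $15,279.73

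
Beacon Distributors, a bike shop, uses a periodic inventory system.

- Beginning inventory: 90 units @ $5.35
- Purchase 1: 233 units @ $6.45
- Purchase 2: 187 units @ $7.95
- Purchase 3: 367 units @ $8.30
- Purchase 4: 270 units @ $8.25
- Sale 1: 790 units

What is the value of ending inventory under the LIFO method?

Ending inventory = $2,254.65

Sale 1 (790) [LIFO — newest first]: 270 @ $8.25 + 367 @ $8.30 + 153 @ $7.95 = $6,489.95
Ending inventory: 90 @ $5.35 + 233 @ $6.45 + 34 @ $7.95 = $2,254.65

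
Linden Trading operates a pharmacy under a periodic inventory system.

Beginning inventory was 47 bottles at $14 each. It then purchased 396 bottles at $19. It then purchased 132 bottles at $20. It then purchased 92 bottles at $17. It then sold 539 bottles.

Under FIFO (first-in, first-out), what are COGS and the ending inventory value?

COGS = $10,102; ending inventory = $2,284

Sale 1 (539) [FIFO — oldest first]: 47 @ $14 + 396 @ $19 + 96 @ $20 = $10,102
Ending inventory: 36 @ $20 + 92 @ $17 = $2,284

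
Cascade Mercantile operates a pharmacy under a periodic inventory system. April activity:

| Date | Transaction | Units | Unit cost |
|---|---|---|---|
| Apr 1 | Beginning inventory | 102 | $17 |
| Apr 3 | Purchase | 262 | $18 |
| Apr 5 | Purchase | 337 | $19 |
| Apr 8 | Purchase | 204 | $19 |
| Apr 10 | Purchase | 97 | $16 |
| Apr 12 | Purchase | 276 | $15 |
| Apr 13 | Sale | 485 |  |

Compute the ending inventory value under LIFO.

Ending inventory = $14,601

Apr 13, 485 sold [LIFO — newest first]: 276 @ $15 + 97 @ $16 + 112 @ $19 = $7,820
Ending inventory: 102 @ $17 + 262 @ $18 + 337 @ $19 + 92 @ $19 = $14,601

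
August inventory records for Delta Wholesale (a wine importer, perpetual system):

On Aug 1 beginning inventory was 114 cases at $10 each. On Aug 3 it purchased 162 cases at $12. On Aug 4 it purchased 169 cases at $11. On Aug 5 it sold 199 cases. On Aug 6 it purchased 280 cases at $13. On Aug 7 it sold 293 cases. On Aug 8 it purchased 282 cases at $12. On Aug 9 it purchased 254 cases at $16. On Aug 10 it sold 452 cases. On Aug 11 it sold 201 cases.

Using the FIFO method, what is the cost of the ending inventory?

Aug 5, 199 sold [FIFO — oldest first]: 114 @ $10 + 85 @ $12 = $2,160
Aug 7, 293 sold [FIFO — oldest first]: 77 @ $12 + 169 @ $11 + 47 @ $13 = $3,394
Aug 10, 452 sold [FIFO — oldest first]: 233 @ $13 + 219 @ $12 = $5,657
Aug 11, 201 sold [FIFO — oldest first]: 63 @ $12 + 138 @ $16 = $2,964
Total COGS = $2,160 + $3,394 + $5,657 + $2,964 = $14,175
Ending inventory: 116 @ $16 = $1,856

Ending inventory = $1,856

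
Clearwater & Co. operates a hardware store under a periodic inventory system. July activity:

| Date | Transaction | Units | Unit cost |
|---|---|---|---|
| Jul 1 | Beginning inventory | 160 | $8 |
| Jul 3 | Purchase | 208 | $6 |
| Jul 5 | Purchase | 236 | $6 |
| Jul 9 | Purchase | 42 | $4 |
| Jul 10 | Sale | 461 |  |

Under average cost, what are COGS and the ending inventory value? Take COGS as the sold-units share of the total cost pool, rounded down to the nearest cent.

COGS = $2,934.41; ending inventory = $1,177.59

Jul 10, sell 461: 461/646 × $4,112.00 → $2,934.41
Ending inventory (cost pool remaining) = $1,177.59
Check: goods available $4,112.00 = COGS $2,934.41 + ending $1,177.59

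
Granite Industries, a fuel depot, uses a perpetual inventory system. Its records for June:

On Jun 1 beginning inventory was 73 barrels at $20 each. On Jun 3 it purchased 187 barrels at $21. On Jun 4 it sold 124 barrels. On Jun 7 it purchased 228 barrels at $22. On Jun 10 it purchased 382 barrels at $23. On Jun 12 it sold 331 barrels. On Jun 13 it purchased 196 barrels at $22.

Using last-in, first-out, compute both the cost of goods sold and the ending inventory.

COGS = $10,217; ending inventory = $13,284

Jun 4, 124 sold [LIFO — newest first]: 124 @ $21 = $2,604
Jun 12, 331 sold [LIFO — newest first]: 331 @ $23 = $7,613
Total COGS = $2,604 + $7,613 = $10,217
Ending inventory: 73 @ $20 + 63 @ $21 + 228 @ $22 + 51 @ $23 + 196 @ $22 = $13,284
Check: goods available $23,501 = COGS $10,217 + ending $13,284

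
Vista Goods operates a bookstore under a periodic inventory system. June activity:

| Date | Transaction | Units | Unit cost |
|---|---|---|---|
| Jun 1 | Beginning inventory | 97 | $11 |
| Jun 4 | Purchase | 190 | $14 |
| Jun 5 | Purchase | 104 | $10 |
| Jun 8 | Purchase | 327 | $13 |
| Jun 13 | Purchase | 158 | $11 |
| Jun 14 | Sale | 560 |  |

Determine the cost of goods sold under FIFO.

Jun 14, 560 sold [FIFO — oldest first]: 97 @ $11 + 190 @ $14 + 104 @ $10 + 169 @ $13 = $6,964
Ending inventory: 158 @ $13 + 158 @ $11 = $3,792
Check: goods available $10,756 = COGS $6,964 + ending $3,792

COGS = $6,964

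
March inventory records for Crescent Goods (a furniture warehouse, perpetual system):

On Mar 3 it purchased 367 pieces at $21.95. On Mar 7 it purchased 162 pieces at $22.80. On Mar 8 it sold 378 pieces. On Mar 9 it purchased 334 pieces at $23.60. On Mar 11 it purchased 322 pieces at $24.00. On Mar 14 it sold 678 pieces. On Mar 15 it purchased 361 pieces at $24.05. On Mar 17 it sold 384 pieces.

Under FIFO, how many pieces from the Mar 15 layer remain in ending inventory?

Mar 8, 378 sold [FIFO — oldest first]: 367 @ $21.95 + 11 @ $22.80 = $8,306.45
Mar 14, 678 sold [FIFO — oldest first]: 151 @ $22.80 + 334 @ $23.60 + 193 @ $24.00 = $15,957.20
Mar 17, 384 sold [FIFO — oldest first]: 129 @ $24.00 + 255 @ $24.05 = $9,228.75
Total COGS = $8,306.45 + $15,957.20 + $9,228.75 = $33,492.40
Ending inventory: 106 @ $24.05 = $2,549.30
Check: goods available $36,041.70 = COGS $33,492.40 + ending $2,549.30

106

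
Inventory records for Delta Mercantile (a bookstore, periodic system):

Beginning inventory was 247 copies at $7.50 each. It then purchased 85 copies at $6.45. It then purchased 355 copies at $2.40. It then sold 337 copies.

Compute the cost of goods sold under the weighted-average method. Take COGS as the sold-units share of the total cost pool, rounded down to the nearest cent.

Sale 1, sell 337: 337/687 × $3,252.75 → $1,595.59
Ending inventory (cost pool remaining) = $1,657.16

COGS = $1,595.59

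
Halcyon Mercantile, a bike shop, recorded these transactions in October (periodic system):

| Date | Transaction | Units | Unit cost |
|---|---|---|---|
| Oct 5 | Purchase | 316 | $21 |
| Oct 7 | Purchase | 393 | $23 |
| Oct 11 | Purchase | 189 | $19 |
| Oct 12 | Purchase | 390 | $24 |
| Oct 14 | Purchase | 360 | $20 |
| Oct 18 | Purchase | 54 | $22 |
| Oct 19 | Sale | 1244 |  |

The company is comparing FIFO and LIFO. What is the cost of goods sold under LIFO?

COGS = $27,112

FIFO COGS: 316 @ $21 + 393 @ $23 + 189 @ $19 + 346 @ $24 = $27,570
LIFO COGS: 54 @ $22 + 360 @ $20 + 390 @ $24 + 189 @ $19 + 251 @ $23 = $27,112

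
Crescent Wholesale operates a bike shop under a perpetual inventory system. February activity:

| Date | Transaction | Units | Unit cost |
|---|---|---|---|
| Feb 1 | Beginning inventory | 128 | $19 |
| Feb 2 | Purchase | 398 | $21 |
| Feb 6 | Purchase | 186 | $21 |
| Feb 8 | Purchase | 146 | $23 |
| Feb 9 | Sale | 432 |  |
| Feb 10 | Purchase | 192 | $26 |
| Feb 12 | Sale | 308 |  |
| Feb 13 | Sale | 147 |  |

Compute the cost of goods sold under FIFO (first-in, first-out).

Feb 9, 432 sold [FIFO — oldest first]: 128 @ $19 + 304 @ $21 = $8,816
Feb 12, 308 sold [FIFO — oldest first]: 94 @ $21 + 186 @ $21 + 28 @ $23 = $6,524
Feb 13, 147 sold [FIFO — oldest first]: 118 @ $23 + 29 @ $26 = $3,468
Total COGS = $8,816 + $6,524 + $3,468 = $18,808
Ending inventory: 163 @ $26 = $4,238
Check: goods available $23,046 = COGS $18,808 + ending $4,238

COGS = $18,808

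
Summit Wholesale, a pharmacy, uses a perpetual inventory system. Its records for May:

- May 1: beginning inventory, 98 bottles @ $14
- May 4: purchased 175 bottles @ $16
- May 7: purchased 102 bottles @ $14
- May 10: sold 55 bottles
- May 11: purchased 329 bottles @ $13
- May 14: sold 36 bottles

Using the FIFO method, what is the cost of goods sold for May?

COGS = $1,274

May 10, 55 sold [FIFO — oldest first]: 55 @ $14 = $770
May 14, 36 sold [FIFO — oldest first]: 36 @ $14 = $504
Total COGS = $770 + $504 = $1,274
Ending inventory: 7 @ $14 + 175 @ $16 + 102 @ $14 + 329 @ $13 = $8,603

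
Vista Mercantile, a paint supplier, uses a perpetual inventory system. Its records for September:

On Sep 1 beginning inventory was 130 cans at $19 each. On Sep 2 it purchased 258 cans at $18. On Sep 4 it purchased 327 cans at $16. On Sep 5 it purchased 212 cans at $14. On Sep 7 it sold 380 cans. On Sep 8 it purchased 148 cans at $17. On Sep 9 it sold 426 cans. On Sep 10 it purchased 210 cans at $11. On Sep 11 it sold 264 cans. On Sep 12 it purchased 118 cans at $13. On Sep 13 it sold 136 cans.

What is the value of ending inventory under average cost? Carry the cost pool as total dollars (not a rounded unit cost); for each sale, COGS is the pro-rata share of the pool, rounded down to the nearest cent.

After Sep 1: 130 on hand, pool $2,470.00 (≈ $19.0000 each)
After Sep 2: 388 on hand, pool $7,114.00 (≈ $18.3351 each)
After Sep 4: 715 on hand, pool $12,346.00 (≈ $17.2671 each)
After Sep 5: 927 on hand, pool $15,314.00 (≈ $16.5200 each)
Sep 7, sell 380: 380/927 × $15,314.00 → $6,277.58
After Sep 8: 695 on hand, pool $11,552.42 (≈ $16.6222 each)
Sep 9, sell 426: 426/695 × $11,552.42 → $7,081.05
After Sep 10: 479 on hand, pool $6,781.37 (≈ $14.1573 each)
Sep 11, sell 264: 264/479 × $6,781.37 → $3,737.54
After Sep 12: 333 on hand, pool $4,577.83 (≈ $13.7472 each)
Sep 13, sell 136: 136/333 × $4,577.83 → $1,869.62
Total COGS = $6,277.58 + $7,081.05 + $3,737.54 + $1,869.62 = $18,965.79
Ending inventory (cost pool remaining) = $2,708.21
Check: goods available $21,674.00 = COGS $18,965.79 + ending $2,708.21

Ending inventory = $2,708.21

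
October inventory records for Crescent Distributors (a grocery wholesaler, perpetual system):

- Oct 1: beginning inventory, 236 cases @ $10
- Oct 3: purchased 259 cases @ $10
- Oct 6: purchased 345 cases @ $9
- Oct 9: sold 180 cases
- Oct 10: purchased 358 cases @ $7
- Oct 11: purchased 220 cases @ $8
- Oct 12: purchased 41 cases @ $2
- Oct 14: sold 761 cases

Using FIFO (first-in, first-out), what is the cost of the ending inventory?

Ending inventory = $3,641

Oct 9, 180 sold [FIFO — oldest first]: 180 @ $10 = $1,800
Oct 14, 761 sold [FIFO — oldest first]: 56 @ $10 + 259 @ $10 + 345 @ $9 + 101 @ $7 = $6,962
Total COGS = $1,800 + $6,962 = $8,762
Ending inventory: 257 @ $7 + 220 @ $8 + 41 @ $2 = $3,641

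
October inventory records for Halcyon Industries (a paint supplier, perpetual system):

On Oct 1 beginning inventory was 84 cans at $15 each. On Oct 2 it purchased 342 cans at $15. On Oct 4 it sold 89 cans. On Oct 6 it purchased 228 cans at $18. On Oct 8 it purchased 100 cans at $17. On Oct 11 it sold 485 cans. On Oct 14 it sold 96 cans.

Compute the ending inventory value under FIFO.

Oct 4, 89 sold [FIFO — oldest first]: 84 @ $15 + 5 @ $15 = $1,335
Oct 11, 485 sold [FIFO — oldest first]: 337 @ $15 + 148 @ $18 = $7,719
Oct 14, 96 sold [FIFO — oldest first]: 80 @ $18 + 16 @ $17 = $1,712
Total COGS = $1,335 + $7,719 + $1,712 = $10,766
Ending inventory: 84 @ $17 = $1,428

Ending inventory = $1,428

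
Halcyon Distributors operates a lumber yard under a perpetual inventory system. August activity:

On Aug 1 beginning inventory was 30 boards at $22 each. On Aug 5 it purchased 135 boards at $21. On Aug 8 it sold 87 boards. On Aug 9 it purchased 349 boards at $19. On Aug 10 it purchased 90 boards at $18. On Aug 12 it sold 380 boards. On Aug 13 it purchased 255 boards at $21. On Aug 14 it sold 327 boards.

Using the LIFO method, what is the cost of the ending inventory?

Ending inventory = $1,395

Aug 8, 87 sold [LIFO — newest first]: 87 @ $21 = $1,827
Aug 12, 380 sold [LIFO — newest first]: 90 @ $18 + 290 @ $19 = $7,130
Aug 14, 327 sold [LIFO — newest first]: 255 @ $21 + 59 @ $19 + 13 @ $21 = $6,749
Total COGS = $1,827 + $7,130 + $6,749 = $15,706
Ending inventory: 30 @ $22 + 35 @ $21 = $1,395
Check: goods available $17,101 = COGS $15,706 + ending $1,395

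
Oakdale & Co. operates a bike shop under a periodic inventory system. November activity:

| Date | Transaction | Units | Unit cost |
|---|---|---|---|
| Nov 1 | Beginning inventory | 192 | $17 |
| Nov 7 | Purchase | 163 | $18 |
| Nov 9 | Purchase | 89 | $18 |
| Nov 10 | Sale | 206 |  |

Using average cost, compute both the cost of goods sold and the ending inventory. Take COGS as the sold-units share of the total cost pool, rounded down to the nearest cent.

COGS = $3,618.91; ending inventory = $4,181.09

Nov 10, sell 206: 206/444 × $7,800.00 → $3,618.91
Ending inventory (cost pool remaining) = $4,181.09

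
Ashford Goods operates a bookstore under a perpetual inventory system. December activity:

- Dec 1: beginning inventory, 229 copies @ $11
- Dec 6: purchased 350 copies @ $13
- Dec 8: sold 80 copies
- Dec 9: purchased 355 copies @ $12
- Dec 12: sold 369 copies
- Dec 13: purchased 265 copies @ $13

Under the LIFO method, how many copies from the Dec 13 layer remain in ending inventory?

Dec 8, 80 sold [LIFO — newest first]: 80 @ $13 = $1,040
Dec 12, 369 sold [LIFO — newest first]: 355 @ $12 + 14 @ $13 = $4,442
Total COGS = $1,040 + $4,442 = $5,482
Ending inventory: 229 @ $11 + 256 @ $13 + 265 @ $13 = $9,292
Check: goods available $14,774 = COGS $5,482 + ending $9,292

265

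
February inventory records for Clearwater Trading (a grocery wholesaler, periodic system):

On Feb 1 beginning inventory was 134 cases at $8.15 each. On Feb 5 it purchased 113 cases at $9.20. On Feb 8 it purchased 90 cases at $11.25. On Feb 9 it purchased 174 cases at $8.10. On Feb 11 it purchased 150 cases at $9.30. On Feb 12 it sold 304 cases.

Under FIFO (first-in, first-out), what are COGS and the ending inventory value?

Feb 12, 304 sold [FIFO — oldest first]: 134 @ $8.15 + 113 @ $9.20 + 57 @ $11.25 = $2,772.95
Ending inventory: 33 @ $11.25 + 174 @ $8.10 + 150 @ $9.30 = $3,175.65
Check: goods available $5,948.60 = COGS $2,772.95 + ending $3,175.65

COGS = $2,772.95; ending inventory = $3,175.65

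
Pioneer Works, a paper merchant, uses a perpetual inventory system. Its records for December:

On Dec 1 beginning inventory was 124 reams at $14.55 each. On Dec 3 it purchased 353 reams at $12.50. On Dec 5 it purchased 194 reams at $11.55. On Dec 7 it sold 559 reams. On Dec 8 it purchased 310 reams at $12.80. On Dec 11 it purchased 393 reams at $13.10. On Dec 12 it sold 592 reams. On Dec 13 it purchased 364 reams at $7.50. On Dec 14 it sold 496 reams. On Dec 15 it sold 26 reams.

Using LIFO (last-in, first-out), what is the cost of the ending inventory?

Dec 7, 559 sold [LIFO — newest first]: 194 @ $11.55 + 353 @ $12.50 + 12 @ $14.55 = $6,827.80
Dec 12, 592 sold [LIFO — newest first]: 393 @ $13.10 + 199 @ $12.80 = $7,695.50
Dec 14, 496 sold [LIFO — newest first]: 364 @ $7.50 + 111 @ $12.80 + 21 @ $14.55 = $4,456.35
Dec 15, 26 sold [LIFO — newest first]: 26 @ $14.55 = $378.30
Total COGS = $6,827.80 + $7,695.50 + $4,456.35 + $378.30 = $19,357.95
Ending inventory: 65 @ $14.55 = $945.75
Check: goods available $20,303.70 = COGS $19,357.95 + ending $945.75

Ending inventory = $945.75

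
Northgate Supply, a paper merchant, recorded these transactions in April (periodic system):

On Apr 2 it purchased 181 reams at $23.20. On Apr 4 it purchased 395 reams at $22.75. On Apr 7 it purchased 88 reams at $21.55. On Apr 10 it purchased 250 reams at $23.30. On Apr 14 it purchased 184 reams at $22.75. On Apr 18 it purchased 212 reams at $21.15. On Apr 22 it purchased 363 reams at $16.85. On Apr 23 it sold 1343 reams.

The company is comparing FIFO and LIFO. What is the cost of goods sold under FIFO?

COGS = $30,132.70

FIFO COGS: 181 @ $23.20 + 395 @ $22.75 + 88 @ $21.55 + 250 @ $23.30 + 184 @ $22.75 + 212 @ $21.15 + 33 @ $16.85 = $30,132.70
LIFO COGS: 363 @ $16.85 + 212 @ $21.15 + 184 @ $22.75 + 250 @ $23.30 + 88 @ $21.55 + 246 @ $22.75 = $28,104.25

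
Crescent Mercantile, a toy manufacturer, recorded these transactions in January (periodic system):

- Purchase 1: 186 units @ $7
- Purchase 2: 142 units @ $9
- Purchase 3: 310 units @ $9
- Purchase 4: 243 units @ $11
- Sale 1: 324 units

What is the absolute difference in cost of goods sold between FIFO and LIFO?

FIFO COGS: 186 @ $7 + 138 @ $9 = $2,544
LIFO COGS: 243 @ $11 + 81 @ $9 = $3,402
Difference = |$2,544 − $3,402| = $858

$858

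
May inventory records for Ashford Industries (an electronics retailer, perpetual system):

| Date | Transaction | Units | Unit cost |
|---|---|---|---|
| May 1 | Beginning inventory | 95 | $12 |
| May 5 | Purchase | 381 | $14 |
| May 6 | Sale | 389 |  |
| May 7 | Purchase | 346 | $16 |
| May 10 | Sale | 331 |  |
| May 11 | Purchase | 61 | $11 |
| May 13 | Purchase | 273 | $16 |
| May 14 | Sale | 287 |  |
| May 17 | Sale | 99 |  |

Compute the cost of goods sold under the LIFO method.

May 6, 389 sold [LIFO — newest first]: 381 @ $14 + 8 @ $12 = $5,430
May 10, 331 sold [LIFO — newest first]: 331 @ $16 = $5,296
May 14, 287 sold [LIFO — newest first]: 273 @ $16 + 14 @ $11 = $4,522
May 17, 99 sold [LIFO — newest first]: 47 @ $11 + 15 @ $16 + 37 @ $12 = $1,201
Total COGS = $5,430 + $5,296 + $4,522 + $1,201 = $16,449
Ending inventory: 50 @ $12 = $600
Check: goods available $17,049 = COGS $16,449 + ending $600

COGS = $16,449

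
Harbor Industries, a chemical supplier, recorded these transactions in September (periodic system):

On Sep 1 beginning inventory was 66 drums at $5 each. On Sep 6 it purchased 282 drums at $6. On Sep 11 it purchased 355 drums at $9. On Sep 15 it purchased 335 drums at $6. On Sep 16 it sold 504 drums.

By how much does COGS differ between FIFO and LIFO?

$105

FIFO COGS: 66 @ $5 + 282 @ $6 + 156 @ $9 = $3,426
LIFO COGS: 335 @ $6 + 169 @ $9 = $3,531
Difference = |$3,426 − $3,531| = $105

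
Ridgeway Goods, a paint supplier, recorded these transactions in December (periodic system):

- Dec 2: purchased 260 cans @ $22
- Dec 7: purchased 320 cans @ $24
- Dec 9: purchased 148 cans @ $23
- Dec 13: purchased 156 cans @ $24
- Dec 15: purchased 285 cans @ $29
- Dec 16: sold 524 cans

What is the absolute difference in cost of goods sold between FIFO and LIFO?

$1,862

FIFO COGS: 260 @ $22 + 264 @ $24 = $12,056
LIFO COGS: 285 @ $29 + 156 @ $24 + 83 @ $23 = $13,918
Difference = |$12,056 − $13,918| = $1,862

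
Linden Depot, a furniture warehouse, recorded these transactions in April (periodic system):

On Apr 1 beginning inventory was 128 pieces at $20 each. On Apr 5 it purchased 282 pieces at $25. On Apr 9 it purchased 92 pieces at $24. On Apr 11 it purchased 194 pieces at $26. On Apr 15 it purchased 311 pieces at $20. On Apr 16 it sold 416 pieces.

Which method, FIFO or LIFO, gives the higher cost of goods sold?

FIFO COGS: 128 @ $20 + 282 @ $25 + 6 @ $24 = $9,754
LIFO COGS: 311 @ $20 + 105 @ $26 = $8,950

FIFO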